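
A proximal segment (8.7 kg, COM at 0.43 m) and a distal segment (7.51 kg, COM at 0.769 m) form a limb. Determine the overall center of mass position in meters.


COM = (m1*x1 + m2*x2) / (m1 + m2)
COM = (8.7*0.43 + 7.51*0.769) / (8.7 + 7.51)
Numerator = 9.5162
Denominator = 16.2100
COM = 0.5871


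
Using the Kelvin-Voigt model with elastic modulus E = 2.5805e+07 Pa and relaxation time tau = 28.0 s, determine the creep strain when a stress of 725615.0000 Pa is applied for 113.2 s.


epsilon(t) = (sigma/E) * (1 - exp(-t/tau))
sigma/E = 725615.0000 / 2.5805e+07 = 0.0281
exp(-t/tau) = exp(-113.2 / 28.0) = 0.0175
epsilon = 0.0281 * (1 - 0.0175)
epsilon = 0.0276


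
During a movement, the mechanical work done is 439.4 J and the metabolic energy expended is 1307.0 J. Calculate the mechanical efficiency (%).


eta = (W_mech / E_meta) * 100
eta = (439.4 / 1307.0) * 100
ratio = 0.3362
eta = 33.6190


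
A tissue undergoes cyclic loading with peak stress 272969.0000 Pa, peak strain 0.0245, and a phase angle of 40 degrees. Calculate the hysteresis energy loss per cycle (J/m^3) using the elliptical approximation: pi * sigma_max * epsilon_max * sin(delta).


E_loss = pi * sigma_max * epsilon_max * sin(delta)
delta = 40 deg = 0.6981 rad
sin(delta) = 0.6428
E_loss = pi * 272969.0000 * 0.0245 * 0.6428
E_loss = 13505.0682


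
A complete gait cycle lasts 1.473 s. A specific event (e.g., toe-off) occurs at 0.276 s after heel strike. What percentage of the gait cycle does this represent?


pct = (event_time / cycle_time) * 100
pct = (0.276 / 1.473) * 100
ratio = 0.1874
pct = 18.7373


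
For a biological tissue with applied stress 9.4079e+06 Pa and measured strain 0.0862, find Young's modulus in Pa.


E = stress / strain
E = 9.4079e+06 / 0.0862
E = 1.0914e+08


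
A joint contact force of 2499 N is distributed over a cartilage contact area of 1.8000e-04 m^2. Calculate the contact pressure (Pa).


P = F / A
P = 2499 / 1.8000e-04
P = 1.3883e+07


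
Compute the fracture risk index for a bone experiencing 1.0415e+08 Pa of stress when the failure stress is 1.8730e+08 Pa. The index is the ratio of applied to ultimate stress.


FRI = applied / ultimate
FRI = 1.0415e+08 / 1.8730e+08
FRI = 0.5561


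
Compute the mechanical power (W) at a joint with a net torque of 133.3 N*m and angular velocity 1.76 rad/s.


P = M * omega
P = 133.3 * 1.76
P = 234.6080


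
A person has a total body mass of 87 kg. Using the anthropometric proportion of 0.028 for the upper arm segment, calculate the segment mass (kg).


m_segment = body_mass * fraction
m_segment = 87 * 0.028
m_segment = 2.4360


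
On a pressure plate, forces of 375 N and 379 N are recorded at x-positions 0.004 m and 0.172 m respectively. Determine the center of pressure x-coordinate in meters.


COP_x = (F1*x1 + F2*x2) / (F1 + F2)
COP_x = (375*0.004 + 379*0.172) / (375 + 379)
Numerator = 66.6880
Denominator = 754
COP_x = 0.0884


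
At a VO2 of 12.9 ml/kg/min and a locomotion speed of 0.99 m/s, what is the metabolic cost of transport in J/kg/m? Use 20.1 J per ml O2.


Power per kg = VO2 * 20.1 / 60
Power per kg = 12.9 * 20.1 / 60 = 4.3215 W/kg
Cost = power_per_kg / speed
Cost = 4.3215 / 0.99
Cost = 4.3652


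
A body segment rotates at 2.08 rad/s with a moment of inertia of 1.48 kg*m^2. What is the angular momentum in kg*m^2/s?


L = I * omega
L = 1.48 * 2.08
L = 3.0784


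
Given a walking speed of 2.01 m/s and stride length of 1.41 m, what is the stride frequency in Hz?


f = v / stride_length
f = 2.01 / 1.41
f = 1.4255


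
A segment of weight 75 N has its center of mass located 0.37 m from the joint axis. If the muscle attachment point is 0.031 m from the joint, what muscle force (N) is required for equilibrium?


F_muscle = W * d_load / d_muscle
F_muscle = 75 * 0.37 / 0.031
Numerator = 27.7500
F_muscle = 895.1613


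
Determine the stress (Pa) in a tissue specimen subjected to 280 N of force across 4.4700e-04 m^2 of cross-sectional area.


stress = F / A
stress = 280 / 4.4700e-04
stress = 626398.2103


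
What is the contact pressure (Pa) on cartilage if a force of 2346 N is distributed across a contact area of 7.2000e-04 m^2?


P = F / A
P = 2346 / 7.2000e-04
P = 3.2583e+06


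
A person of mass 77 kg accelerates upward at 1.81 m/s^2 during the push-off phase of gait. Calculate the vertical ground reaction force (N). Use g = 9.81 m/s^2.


GRF = m * (g + a)
GRF = 77 * (9.81 + 1.81)
GRF = 77 * 11.6200
GRF = 894.7400


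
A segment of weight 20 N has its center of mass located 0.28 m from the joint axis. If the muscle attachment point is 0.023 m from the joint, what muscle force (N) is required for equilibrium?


F_muscle = W * d_load / d_muscle
F_muscle = 20 * 0.28 / 0.023
Numerator = 5.6000
F_muscle = 243.4783


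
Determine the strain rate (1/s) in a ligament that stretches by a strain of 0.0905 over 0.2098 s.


strain_rate = delta_strain / delta_t
strain_rate = 0.0905 / 0.2098
strain_rate = 0.4314


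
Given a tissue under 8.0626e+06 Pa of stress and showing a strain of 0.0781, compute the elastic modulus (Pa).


E = stress / strain
E = 8.0626e+06 / 0.0781
E = 1.0323e+08


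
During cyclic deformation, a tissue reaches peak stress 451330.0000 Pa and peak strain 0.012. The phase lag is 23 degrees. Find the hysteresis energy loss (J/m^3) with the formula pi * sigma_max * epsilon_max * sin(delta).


E_loss = pi * sigma_max * epsilon_max * sin(delta)
delta = 23 deg = 0.4014 rad
sin(delta) = 0.3907
E_loss = pi * 451330.0000 * 0.012 * 0.3907
E_loss = 6648.1886


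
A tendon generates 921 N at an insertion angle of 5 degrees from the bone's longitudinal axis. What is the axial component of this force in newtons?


F_eff = F_tendon * cos(theta)
theta = 5 deg = 0.0873 rad
cos(theta) = 0.9962
F_eff = 921 * 0.9962
F_eff = 917.4953


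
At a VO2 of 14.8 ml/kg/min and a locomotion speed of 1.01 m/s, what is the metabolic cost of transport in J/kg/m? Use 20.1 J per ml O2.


Power per kg = VO2 * 20.1 / 60
Power per kg = 14.8 * 20.1 / 60 = 4.9580 W/kg
Cost = power_per_kg / speed
Cost = 4.9580 / 1.01
Cost = 4.9089


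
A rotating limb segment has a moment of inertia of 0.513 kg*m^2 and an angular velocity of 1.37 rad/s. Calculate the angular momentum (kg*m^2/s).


L = I * omega
L = 0.513 * 1.37
L = 0.7028


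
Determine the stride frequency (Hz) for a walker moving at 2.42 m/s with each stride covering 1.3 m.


f = v / stride_length
f = 2.42 / 1.3
f = 1.8615


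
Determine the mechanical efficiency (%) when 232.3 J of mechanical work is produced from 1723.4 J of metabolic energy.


eta = (W_mech / E_meta) * 100
eta = (232.3 / 1723.4) * 100
ratio = 0.1348
eta = 13.4792


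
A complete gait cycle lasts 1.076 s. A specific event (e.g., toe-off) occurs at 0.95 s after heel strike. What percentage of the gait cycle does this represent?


pct = (event_time / cycle_time) * 100
pct = (0.95 / 1.076) * 100
ratio = 0.8829
pct = 88.2900


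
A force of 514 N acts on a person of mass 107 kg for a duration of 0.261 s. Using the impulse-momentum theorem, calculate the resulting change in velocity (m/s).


J = F * dt = 514 * 0.261 = 134.1540 N*s
delta_v = J / m
delta_v = 134.1540 / 107
delta_v = 1.2538


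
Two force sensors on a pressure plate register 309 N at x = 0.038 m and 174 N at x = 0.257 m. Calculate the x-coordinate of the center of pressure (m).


COP_x = (F1*x1 + F2*x2) / (F1 + F2)
COP_x = (309*0.038 + 174*0.257) / (309 + 174)
Numerator = 56.4600
Denominator = 483
COP_x = 0.1169


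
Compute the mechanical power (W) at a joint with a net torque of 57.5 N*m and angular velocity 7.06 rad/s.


P = M * omega
P = 57.5 * 7.06
P = 405.9500


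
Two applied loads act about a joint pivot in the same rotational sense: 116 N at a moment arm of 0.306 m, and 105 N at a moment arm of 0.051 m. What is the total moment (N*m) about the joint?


M = F1 * d1 + F2 * d2
M = 116 * 0.306 + 105 * 0.051
M = 35.4960 + 5.3550
M = 40.8510


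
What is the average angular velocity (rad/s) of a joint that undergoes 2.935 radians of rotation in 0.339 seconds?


omega = delta_theta / delta_t
omega = 2.935 / 0.339
omega = 8.6578


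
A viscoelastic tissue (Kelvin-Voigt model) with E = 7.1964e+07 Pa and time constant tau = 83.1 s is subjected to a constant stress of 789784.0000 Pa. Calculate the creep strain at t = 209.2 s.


epsilon(t) = (sigma/E) * (1 - exp(-t/tau))
sigma/E = 789784.0000 / 7.1964e+07 = 0.0110
exp(-t/tau) = exp(-209.2 / 83.1) = 0.0807
epsilon = 0.0110 * (1 - 0.0807)
epsilon = 0.0101


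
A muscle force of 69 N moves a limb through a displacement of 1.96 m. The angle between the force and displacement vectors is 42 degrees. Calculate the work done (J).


W = F * d * cos(theta)
theta = 42 deg = 0.7330 rad
cos(theta) = 0.7431
W = 69 * 1.96 * 0.7431
W = 100.5029


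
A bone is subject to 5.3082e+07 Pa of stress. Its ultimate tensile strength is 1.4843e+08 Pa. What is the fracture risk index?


FRI = applied / ultimate
FRI = 5.3082e+07 / 1.4843e+08
FRI = 0.3576


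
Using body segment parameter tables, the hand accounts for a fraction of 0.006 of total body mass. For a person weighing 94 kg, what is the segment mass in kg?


m_segment = body_mass * fraction
m_segment = 94 * 0.006
m_segment = 0.5640


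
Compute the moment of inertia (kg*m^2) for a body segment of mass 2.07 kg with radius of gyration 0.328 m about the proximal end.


I = m * k^2
I = 2.07 * 0.328^2
k^2 = 0.1076
I = 0.2227


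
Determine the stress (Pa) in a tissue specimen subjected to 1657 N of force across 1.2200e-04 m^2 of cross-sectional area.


stress = F / A
stress = 1657 / 1.2200e-04
stress = 1.3582e+07


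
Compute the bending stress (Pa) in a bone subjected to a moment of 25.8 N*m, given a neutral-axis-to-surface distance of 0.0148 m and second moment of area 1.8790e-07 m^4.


sigma = M * c / I
sigma = 25.8 * 0.0148 / 1.8790e-07
M * c = 0.3818
sigma = 2.0321e+06


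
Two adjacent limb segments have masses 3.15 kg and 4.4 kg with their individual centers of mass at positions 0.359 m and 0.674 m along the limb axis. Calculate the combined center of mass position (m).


COM = (m1*x1 + m2*x2) / (m1 + m2)
COM = (3.15*0.359 + 4.4*0.674) / (3.15 + 4.4)
Numerator = 4.0964
Denominator = 7.5500
COM = 0.5426


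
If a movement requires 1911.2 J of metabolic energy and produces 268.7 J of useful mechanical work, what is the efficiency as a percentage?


eta = (W_mech / E_meta) * 100
eta = (268.7 / 1911.2) * 100
ratio = 0.1406
eta = 14.0592


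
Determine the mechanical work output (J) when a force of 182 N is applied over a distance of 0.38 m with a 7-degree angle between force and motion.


W = F * d * cos(theta)
theta = 7 deg = 0.1222 rad
cos(theta) = 0.9925
W = 182 * 0.38 * 0.9925
W = 68.6445


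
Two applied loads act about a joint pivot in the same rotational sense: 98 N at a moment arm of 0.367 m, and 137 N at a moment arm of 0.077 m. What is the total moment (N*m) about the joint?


M = F1 * d1 + F2 * d2
M = 98 * 0.367 + 137 * 0.077
M = 35.9660 + 10.5490
M = 46.5150


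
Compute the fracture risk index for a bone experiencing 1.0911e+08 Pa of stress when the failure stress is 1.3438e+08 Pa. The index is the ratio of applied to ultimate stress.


FRI = applied / ultimate
FRI = 1.0911e+08 / 1.3438e+08
FRI = 0.8120


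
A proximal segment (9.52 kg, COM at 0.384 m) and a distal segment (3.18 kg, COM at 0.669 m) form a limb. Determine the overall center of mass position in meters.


COM = (m1*x1 + m2*x2) / (m1 + m2)
COM = (9.52*0.384 + 3.18*0.669) / (9.52 + 3.18)
Numerator = 5.7831
Denominator = 12.7000
COM = 0.4554


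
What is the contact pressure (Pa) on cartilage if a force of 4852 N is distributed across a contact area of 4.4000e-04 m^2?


P = F / A
P = 4852 / 4.4000e-04
P = 1.1027e+07


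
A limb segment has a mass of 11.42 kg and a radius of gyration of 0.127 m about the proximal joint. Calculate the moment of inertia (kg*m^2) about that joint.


I = m * k^2
I = 11.42 * 0.127^2
k^2 = 0.0161
I = 0.1842


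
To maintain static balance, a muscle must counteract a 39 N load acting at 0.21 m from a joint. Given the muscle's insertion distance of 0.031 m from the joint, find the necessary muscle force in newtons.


F_muscle = W * d_load / d_muscle
F_muscle = 39 * 0.21 / 0.031
Numerator = 8.1900
F_muscle = 264.1935


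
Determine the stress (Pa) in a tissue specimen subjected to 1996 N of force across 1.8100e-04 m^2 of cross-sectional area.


stress = F / A
stress = 1996 / 1.8100e-04
stress = 1.1028e+07


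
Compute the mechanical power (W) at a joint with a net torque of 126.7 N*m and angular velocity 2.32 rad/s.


P = M * omega
P = 126.7 * 2.32
P = 293.9440


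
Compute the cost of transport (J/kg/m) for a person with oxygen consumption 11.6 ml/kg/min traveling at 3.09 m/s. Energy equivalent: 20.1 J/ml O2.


Power per kg = VO2 * 20.1 / 60
Power per kg = 11.6 * 20.1 / 60 = 3.8860 W/kg
Cost = power_per_kg / speed
Cost = 3.8860 / 3.09
Cost = 1.2576


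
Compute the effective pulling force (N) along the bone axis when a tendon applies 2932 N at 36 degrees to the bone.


F_eff = F_tendon * cos(theta)
theta = 36 deg = 0.6283 rad
cos(theta) = 0.8090
F_eff = 2932 * 0.8090
F_eff = 2372.0378


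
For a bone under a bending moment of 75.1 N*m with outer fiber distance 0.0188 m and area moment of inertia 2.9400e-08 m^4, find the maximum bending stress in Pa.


sigma = M * c / I
sigma = 75.1 * 0.0188 / 2.9400e-08
M * c = 1.4119
sigma = 4.8023e+07


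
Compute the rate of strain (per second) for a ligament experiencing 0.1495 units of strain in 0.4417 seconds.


strain_rate = delta_strain / delta_t
strain_rate = 0.1495 / 0.4417
strain_rate = 0.3385


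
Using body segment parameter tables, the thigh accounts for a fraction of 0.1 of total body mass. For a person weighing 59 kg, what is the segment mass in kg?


m_segment = body_mass * fraction
m_segment = 59 * 0.1
m_segment = 5.9000


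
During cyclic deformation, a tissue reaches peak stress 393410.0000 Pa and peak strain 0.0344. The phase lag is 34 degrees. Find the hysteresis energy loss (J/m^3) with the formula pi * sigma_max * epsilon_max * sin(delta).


E_loss = pi * sigma_max * epsilon_max * sin(delta)
delta = 34 deg = 0.5934 rad
sin(delta) = 0.5592
E_loss = pi * 393410.0000 * 0.0344 * 0.5592
E_loss = 23774.7173


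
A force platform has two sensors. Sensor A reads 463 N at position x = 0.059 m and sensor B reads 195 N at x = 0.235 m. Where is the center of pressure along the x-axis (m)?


COP_x = (F1*x1 + F2*x2) / (F1 + F2)
COP_x = (463*0.059 + 195*0.235) / (463 + 195)
Numerator = 73.1420
Denominator = 658
COP_x = 0.1112


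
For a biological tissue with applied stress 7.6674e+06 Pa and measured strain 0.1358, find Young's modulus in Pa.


E = stress / strain
E = 7.6674e+06 / 0.1358
E = 5.6461e+07


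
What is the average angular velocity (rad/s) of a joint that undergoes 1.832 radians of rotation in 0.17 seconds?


omega = delta_theta / delta_t
omega = 1.832 / 0.17
omega = 10.7765


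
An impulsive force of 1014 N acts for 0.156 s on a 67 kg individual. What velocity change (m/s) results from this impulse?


J = F * dt = 1014 * 0.156 = 158.1840 N*s
delta_v = J / m
delta_v = 158.1840 / 67
delta_v = 2.3610


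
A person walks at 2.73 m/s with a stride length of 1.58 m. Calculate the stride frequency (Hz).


f = v / stride_length
f = 2.73 / 1.58
f = 1.7278


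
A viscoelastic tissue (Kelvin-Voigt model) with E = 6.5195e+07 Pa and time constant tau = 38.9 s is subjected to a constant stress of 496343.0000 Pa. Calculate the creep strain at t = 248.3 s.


epsilon(t) = (sigma/E) * (1 - exp(-t/tau))
sigma/E = 496343.0000 / 6.5195e+07 = 0.0076
exp(-t/tau) = exp(-248.3 / 38.9) = 0.0017
epsilon = 0.0076 * (1 - 0.0017)
epsilon = 0.0076


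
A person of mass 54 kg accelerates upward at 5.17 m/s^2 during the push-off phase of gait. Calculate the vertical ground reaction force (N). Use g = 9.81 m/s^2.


GRF = m * (g + a)
GRF = 54 * (9.81 + 5.17)
GRF = 54 * 14.9800
GRF = 808.9200


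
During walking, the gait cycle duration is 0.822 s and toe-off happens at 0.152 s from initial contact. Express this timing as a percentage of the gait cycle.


pct = (event_time / cycle_time) * 100
pct = (0.152 / 0.822) * 100
ratio = 0.1849
pct = 18.4915


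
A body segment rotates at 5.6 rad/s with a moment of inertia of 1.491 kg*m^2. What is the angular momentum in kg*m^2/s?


L = I * omega
L = 1.491 * 5.6
L = 8.3496


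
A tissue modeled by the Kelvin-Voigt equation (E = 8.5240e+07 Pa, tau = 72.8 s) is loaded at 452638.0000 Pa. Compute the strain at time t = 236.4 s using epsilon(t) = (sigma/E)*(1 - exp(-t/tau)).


epsilon(t) = (sigma/E) * (1 - exp(-t/tau))
sigma/E = 452638.0000 / 8.5240e+07 = 0.0053
exp(-t/tau) = exp(-236.4 / 72.8) = 0.0389
epsilon = 0.0053 * (1 - 0.0389)
epsilon = 0.0051


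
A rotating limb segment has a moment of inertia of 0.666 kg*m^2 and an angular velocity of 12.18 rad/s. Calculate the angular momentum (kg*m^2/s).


L = I * omega
L = 0.666 * 12.18
L = 8.1119


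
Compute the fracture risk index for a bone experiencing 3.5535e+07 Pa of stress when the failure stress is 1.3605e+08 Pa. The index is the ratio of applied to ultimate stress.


FRI = applied / ultimate
FRI = 3.5535e+07 / 1.3605e+08
FRI = 0.2612


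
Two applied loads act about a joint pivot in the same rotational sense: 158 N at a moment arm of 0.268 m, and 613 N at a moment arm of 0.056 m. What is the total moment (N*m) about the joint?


M = F1 * d1 + F2 * d2
M = 158 * 0.268 + 613 * 0.056
M = 42.3440 + 34.3280
M = 76.6720


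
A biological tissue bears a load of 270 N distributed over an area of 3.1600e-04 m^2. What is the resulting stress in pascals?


stress = F / A
stress = 270 / 3.1600e-04
stress = 854430.3797


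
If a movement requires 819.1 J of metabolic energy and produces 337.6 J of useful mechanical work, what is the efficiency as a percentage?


eta = (W_mech / E_meta) * 100
eta = (337.6 / 819.1) * 100
ratio = 0.4122
eta = 41.2160


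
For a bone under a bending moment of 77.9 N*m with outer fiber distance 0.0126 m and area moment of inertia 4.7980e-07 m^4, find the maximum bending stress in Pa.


sigma = M * c / I
sigma = 77.9 * 0.0126 / 4.7980e-07
M * c = 0.9815
sigma = 2.0457e+06


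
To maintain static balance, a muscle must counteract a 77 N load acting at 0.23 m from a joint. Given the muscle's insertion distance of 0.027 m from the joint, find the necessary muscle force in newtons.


F_muscle = W * d_load / d_muscle
F_muscle = 77 * 0.23 / 0.027
Numerator = 17.7100
F_muscle = 655.9259


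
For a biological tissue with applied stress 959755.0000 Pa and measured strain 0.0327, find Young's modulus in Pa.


E = stress / strain
E = 959755.0000 / 0.0327
E = 2.9350e+07


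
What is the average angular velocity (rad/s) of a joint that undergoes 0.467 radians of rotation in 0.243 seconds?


omega = delta_theta / delta_t
omega = 0.467 / 0.243
omega = 1.9218


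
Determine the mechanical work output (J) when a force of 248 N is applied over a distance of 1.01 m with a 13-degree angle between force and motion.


W = F * d * cos(theta)
theta = 13 deg = 0.2269 rad
cos(theta) = 0.9744
W = 248 * 1.01 * 0.9744
W = 244.0602


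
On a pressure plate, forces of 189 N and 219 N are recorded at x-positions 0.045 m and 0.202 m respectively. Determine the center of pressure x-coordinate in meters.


COP_x = (F1*x1 + F2*x2) / (F1 + F2)
COP_x = (189*0.045 + 219*0.202) / (189 + 219)
Numerator = 52.7430
Denominator = 408
COP_x = 0.1293


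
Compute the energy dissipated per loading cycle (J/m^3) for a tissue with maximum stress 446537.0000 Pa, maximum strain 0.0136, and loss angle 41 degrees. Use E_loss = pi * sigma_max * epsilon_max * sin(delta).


E_loss = pi * sigma_max * epsilon_max * sin(delta)
delta = 41 deg = 0.7156 rad
sin(delta) = 0.6561
E_loss = pi * 446537.0000 * 0.0136 * 0.6561
E_loss = 12516.6800


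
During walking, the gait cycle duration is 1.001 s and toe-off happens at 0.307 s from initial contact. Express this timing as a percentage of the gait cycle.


pct = (event_time / cycle_time) * 100
pct = (0.307 / 1.001) * 100
ratio = 0.3067
pct = 30.6693


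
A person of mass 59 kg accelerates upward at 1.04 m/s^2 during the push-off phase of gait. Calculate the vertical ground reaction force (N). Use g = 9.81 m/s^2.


GRF = m * (g + a)
GRF = 59 * (9.81 + 1.04)
GRF = 59 * 10.8500
GRF = 640.1500


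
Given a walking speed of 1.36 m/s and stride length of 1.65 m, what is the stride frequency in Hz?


f = v / stride_length
f = 1.36 / 1.65
f = 0.8242


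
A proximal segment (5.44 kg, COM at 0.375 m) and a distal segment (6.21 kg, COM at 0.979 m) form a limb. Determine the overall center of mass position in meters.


COM = (m1*x1 + m2*x2) / (m1 + m2)
COM = (5.44*0.375 + 6.21*0.979) / (5.44 + 6.21)
Numerator = 8.1196
Denominator = 11.6500
COM = 0.6970


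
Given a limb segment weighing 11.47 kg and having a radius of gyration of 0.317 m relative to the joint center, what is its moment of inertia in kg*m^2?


I = m * k^2
I = 11.47 * 0.317^2
k^2 = 0.1005
I = 1.1526


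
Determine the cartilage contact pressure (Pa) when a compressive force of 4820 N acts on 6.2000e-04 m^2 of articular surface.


P = F / A
P = 4820 / 6.2000e-04
P = 7.7742e+06


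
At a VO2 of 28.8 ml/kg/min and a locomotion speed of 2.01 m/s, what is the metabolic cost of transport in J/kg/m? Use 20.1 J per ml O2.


Power per kg = VO2 * 20.1 / 60
Power per kg = 28.8 * 20.1 / 60 = 9.6480 W/kg
Cost = power_per_kg / speed
Cost = 9.6480 / 2.01
Cost = 4.8000


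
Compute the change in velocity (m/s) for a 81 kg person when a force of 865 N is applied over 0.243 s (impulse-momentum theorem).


J = F * dt = 865 * 0.243 = 210.1950 N*s
delta_v = J / m
delta_v = 210.1950 / 81
delta_v = 2.5950


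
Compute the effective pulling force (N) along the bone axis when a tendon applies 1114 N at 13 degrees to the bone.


F_eff = F_tendon * cos(theta)
theta = 13 deg = 0.2269 rad
cos(theta) = 0.9744
F_eff = 1114 * 0.9744
F_eff = 1085.4483


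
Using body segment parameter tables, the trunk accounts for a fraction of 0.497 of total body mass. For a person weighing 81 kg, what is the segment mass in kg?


m_segment = body_mass * fraction
m_segment = 81 * 0.497
m_segment = 40.2570


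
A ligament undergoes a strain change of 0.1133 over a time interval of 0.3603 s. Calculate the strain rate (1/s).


strain_rate = delta_strain / delta_t
strain_rate = 0.1133 / 0.3603
strain_rate = 0.3145


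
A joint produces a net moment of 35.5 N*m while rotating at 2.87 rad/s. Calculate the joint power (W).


P = M * omega
P = 35.5 * 2.87
P = 101.8850


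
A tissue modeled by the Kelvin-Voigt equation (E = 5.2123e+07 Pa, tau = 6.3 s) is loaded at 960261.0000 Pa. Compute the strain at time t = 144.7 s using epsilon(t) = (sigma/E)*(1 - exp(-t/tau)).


epsilon(t) = (sigma/E) * (1 - exp(-t/tau))
sigma/E = 960261.0000 / 5.2123e+07 = 0.0184
exp(-t/tau) = exp(-144.7 / 6.3) = 1.0593e-10
epsilon = 0.0184 * (1 - 1.0593e-10)
epsilon = 0.0184


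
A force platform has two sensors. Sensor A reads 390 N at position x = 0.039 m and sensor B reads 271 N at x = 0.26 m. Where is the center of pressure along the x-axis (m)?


COP_x = (F1*x1 + F2*x2) / (F1 + F2)
COP_x = (390*0.039 + 271*0.26) / (390 + 271)
Numerator = 85.6700
Denominator = 661
COP_x = 0.1296


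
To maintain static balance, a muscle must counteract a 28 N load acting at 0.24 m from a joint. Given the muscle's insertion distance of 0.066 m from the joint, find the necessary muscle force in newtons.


F_muscle = W * d_load / d_muscle
F_muscle = 28 * 0.24 / 0.066
Numerator = 6.7200
F_muscle = 101.8182


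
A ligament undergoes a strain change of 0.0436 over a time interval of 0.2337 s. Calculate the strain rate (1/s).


strain_rate = delta_strain / delta_t
strain_rate = 0.0436 / 0.2337
strain_rate = 0.1866


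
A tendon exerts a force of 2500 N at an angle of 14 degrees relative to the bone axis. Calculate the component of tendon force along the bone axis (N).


F_eff = F_tendon * cos(theta)
theta = 14 deg = 0.2443 rad
cos(theta) = 0.9703
F_eff = 2500 * 0.9703
F_eff = 2425.7393


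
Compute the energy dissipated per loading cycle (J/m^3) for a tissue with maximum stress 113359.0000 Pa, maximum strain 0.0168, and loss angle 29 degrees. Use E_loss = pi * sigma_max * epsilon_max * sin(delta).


E_loss = pi * sigma_max * epsilon_max * sin(delta)
delta = 29 deg = 0.5061 rad
sin(delta) = 0.4848
E_loss = pi * 113359.0000 * 0.0168 * 0.4848
E_loss = 2900.5903


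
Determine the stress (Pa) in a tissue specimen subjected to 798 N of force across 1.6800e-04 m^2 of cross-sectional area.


stress = F / A
stress = 798 / 1.6800e-04
stress = 4.7500e+06


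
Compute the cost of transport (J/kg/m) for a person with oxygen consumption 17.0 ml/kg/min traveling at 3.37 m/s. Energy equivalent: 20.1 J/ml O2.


Power per kg = VO2 * 20.1 / 60
Power per kg = 17.0 * 20.1 / 60 = 5.6950 W/kg
Cost = power_per_kg / speed
Cost = 5.6950 / 3.37
Cost = 1.6899


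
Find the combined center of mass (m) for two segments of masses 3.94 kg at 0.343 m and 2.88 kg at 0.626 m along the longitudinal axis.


COM = (m1*x1 + m2*x2) / (m1 + m2)
COM = (3.94*0.343 + 2.88*0.626) / (3.94 + 2.88)
Numerator = 3.1543
Denominator = 6.8200
COM = 0.4625


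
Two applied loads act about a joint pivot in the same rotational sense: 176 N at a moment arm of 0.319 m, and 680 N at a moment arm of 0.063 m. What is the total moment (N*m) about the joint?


M = F1 * d1 + F2 * d2
M = 176 * 0.319 + 680 * 0.063
M = 56.1440 + 42.8400
M = 98.9840


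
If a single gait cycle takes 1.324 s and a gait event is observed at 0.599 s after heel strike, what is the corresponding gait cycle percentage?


pct = (event_time / cycle_time) * 100
pct = (0.599 / 1.324) * 100
ratio = 0.4524
pct = 45.2417


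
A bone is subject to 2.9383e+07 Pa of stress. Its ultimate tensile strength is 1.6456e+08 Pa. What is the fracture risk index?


FRI = applied / ultimate
FRI = 2.9383e+07 / 1.6456e+08
FRI = 0.1786


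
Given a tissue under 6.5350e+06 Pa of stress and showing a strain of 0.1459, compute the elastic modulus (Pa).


E = stress / strain
E = 6.5350e+06 / 0.1459
E = 4.4791e+07


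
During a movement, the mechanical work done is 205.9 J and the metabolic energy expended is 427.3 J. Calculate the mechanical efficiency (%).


eta = (W_mech / E_meta) * 100
eta = (205.9 / 427.3) * 100
ratio = 0.4819
eta = 48.1863


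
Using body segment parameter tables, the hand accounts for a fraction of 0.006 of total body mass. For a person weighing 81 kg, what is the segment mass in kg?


m_segment = body_mass * fraction
m_segment = 81 * 0.006
m_segment = 0.4860


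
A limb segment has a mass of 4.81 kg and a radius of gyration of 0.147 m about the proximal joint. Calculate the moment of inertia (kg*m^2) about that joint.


I = m * k^2
I = 4.81 * 0.147^2
k^2 = 0.0216
I = 0.1039


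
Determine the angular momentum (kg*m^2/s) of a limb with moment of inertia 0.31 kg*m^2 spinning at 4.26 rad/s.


L = I * omega
L = 0.31 * 4.26
L = 1.3206


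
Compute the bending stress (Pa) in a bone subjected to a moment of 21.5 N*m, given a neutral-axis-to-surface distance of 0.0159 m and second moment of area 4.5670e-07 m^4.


sigma = M * c / I
sigma = 21.5 * 0.0159 / 4.5670e-07
M * c = 0.3419
sigma = 748522.0057


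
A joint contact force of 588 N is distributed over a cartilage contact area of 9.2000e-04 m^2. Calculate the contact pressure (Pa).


P = F / A
P = 588 / 9.2000e-04
P = 639130.4348


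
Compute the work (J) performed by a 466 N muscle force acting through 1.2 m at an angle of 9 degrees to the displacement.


W = F * d * cos(theta)
theta = 9 deg = 0.1571 rad
cos(theta) = 0.9877
W = 466 * 1.2 * 0.9877
W = 552.3153


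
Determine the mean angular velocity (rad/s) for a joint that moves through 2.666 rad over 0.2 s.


omega = delta_theta / delta_t
omega = 2.666 / 0.2
omega = 13.3300


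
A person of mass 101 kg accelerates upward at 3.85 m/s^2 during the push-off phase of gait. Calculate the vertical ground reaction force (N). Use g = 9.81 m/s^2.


GRF = m * (g + a)
GRF = 101 * (9.81 + 3.85)
GRF = 101 * 13.6600
GRF = 1379.6600


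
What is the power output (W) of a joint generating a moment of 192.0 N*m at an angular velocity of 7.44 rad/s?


P = M * omega
P = 192.0 * 7.44
P = 1428.4800


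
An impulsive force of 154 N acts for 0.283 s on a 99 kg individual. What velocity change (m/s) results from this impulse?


J = F * dt = 154 * 0.283 = 43.5820 N*s
delta_v = J / m
delta_v = 43.5820 / 99
delta_v = 0.4402


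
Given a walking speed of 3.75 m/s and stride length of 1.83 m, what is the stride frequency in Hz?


f = v / stride_length
f = 3.75 / 1.83
f = 2.0492


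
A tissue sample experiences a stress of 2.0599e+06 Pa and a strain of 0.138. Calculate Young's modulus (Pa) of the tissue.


E = stress / strain
E = 2.0599e+06 / 0.138
E = 1.4927e+07


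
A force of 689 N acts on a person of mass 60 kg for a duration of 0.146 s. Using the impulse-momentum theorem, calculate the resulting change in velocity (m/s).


J = F * dt = 689 * 0.146 = 100.5940 N*s
delta_v = J / m
delta_v = 100.5940 / 60
delta_v = 1.6766


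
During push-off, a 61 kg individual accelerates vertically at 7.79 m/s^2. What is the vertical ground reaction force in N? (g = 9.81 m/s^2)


GRF = m * (g + a)
GRF = 61 * (9.81 + 7.79)
GRF = 61 * 17.6000
GRF = 1073.6000


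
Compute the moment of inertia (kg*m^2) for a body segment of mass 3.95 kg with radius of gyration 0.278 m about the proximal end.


I = m * k^2
I = 3.95 * 0.278^2
k^2 = 0.0773
I = 0.3053


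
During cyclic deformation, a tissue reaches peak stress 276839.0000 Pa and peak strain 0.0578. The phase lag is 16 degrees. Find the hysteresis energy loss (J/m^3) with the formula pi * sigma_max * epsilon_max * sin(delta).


E_loss = pi * sigma_max * epsilon_max * sin(delta)
delta = 16 deg = 0.2793 rad
sin(delta) = 0.2756
E_loss = pi * 276839.0000 * 0.0578 * 0.2756
E_loss = 13856.1654


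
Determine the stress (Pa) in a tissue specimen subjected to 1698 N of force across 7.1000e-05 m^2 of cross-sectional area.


stress = F / A
stress = 1698 / 7.1000e-05
stress = 2.3915e+07


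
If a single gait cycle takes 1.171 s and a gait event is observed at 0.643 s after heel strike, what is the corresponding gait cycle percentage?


pct = (event_time / cycle_time) * 100
pct = (0.643 / 1.171) * 100
ratio = 0.5491
pct = 54.9103


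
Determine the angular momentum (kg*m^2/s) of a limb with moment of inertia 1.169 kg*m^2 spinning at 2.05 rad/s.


L = I * omega
L = 1.169 * 2.05
L = 2.3964


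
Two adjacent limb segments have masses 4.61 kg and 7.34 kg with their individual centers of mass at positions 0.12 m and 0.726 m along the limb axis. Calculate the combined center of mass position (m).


COM = (m1*x1 + m2*x2) / (m1 + m2)
COM = (4.61*0.12 + 7.34*0.726) / (4.61 + 7.34)
Numerator = 5.8820
Denominator = 11.9500
COM = 0.4922


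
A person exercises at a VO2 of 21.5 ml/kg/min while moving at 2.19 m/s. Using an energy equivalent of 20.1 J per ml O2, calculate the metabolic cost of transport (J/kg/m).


Power per kg = VO2 * 20.1 / 60
Power per kg = 21.5 * 20.1 / 60 = 7.2025 W/kg
Cost = power_per_kg / speed
Cost = 7.2025 / 2.19
Cost = 3.2888


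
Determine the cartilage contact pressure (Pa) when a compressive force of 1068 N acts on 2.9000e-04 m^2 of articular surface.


P = F / A
P = 1068 / 2.9000e-04
P = 3.6828e+06


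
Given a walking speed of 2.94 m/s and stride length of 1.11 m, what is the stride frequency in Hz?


f = v / stride_length
f = 2.94 / 1.11
f = 2.6486


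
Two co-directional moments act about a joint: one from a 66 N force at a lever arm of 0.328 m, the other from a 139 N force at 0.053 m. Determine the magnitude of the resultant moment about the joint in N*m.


M = F1 * d1 + F2 * d2
M = 66 * 0.328 + 139 * 0.053
M = 21.6480 + 7.3670
M = 29.0150


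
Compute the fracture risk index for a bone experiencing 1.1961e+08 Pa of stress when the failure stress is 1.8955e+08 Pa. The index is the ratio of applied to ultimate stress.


FRI = applied / ultimate
FRI = 1.1961e+08 / 1.8955e+08
FRI = 0.6310


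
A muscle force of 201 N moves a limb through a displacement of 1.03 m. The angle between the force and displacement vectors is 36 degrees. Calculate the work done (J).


W = F * d * cos(theta)
theta = 36 deg = 0.6283 rad
cos(theta) = 0.8090
W = 201 * 1.03 * 0.8090
W = 167.4908


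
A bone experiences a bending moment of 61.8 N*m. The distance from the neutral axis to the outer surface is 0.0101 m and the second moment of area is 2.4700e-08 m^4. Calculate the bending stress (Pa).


sigma = M * c / I
sigma = 61.8 * 0.0101 / 2.4700e-08
M * c = 0.6242
sigma = 2.5270e+07


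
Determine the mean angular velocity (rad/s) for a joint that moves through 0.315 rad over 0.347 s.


omega = delta_theta / delta_t
omega = 0.315 / 0.347
omega = 0.9078


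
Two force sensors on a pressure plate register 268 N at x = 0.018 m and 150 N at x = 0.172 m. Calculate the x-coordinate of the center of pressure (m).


COP_x = (F1*x1 + F2*x2) / (F1 + F2)
COP_x = (268*0.018 + 150*0.172) / (268 + 150)
Numerator = 30.6240
Denominator = 418
COP_x = 0.0733


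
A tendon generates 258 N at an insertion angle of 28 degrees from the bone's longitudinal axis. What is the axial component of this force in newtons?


F_eff = F_tendon * cos(theta)
theta = 28 deg = 0.4887 rad
cos(theta) = 0.8829
F_eff = 258 * 0.8829
F_eff = 227.8005


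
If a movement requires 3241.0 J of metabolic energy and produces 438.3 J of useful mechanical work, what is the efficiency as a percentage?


eta = (W_mech / E_meta) * 100
eta = (438.3 / 3241.0) * 100
ratio = 0.1352
eta = 13.5236


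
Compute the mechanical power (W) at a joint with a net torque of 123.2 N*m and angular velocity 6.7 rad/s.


P = M * omega
P = 123.2 * 6.7
P = 825.4400


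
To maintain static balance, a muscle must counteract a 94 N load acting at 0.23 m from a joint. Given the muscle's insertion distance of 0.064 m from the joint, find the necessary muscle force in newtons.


F_muscle = W * d_load / d_muscle
F_muscle = 94 * 0.23 / 0.064
Numerator = 21.6200
F_muscle = 337.8125


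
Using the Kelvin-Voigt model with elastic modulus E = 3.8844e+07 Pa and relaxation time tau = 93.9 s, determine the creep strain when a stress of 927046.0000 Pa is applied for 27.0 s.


epsilon(t) = (sigma/E) * (1 - exp(-t/tau))
sigma/E = 927046.0000 / 3.8844e+07 = 0.0239
exp(-t/tau) = exp(-27.0 / 93.9) = 0.7501
epsilon = 0.0239 * (1 - 0.7501)
epsilon = 0.0060


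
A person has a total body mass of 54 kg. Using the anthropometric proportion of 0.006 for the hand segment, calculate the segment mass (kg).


m_segment = body_mass * fraction
m_segment = 54 * 0.006
m_segment = 0.3240


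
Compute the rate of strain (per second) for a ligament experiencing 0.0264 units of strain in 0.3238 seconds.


strain_rate = delta_strain / delta_t
strain_rate = 0.0264 / 0.3238
strain_rate = 0.0815


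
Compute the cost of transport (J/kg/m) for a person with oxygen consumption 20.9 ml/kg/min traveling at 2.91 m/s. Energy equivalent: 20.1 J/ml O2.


Power per kg = VO2 * 20.1 / 60
Power per kg = 20.9 * 20.1 / 60 = 7.0015 W/kg
Cost = power_per_kg / speed
Cost = 7.0015 / 2.91
Cost = 2.4060


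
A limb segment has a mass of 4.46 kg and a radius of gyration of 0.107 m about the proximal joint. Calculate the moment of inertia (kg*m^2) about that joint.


I = m * k^2
I = 4.46 * 0.107^2
k^2 = 0.0114
I = 0.0511


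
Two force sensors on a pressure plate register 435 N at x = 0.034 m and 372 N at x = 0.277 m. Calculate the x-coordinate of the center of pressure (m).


COP_x = (F1*x1 + F2*x2) / (F1 + F2)
COP_x = (435*0.034 + 372*0.277) / (435 + 372)
Numerator = 117.8340
Denominator = 807
COP_x = 0.1460


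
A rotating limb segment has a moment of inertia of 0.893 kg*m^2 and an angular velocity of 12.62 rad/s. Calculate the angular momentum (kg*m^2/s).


L = I * omega
L = 0.893 * 12.62
L = 11.2697


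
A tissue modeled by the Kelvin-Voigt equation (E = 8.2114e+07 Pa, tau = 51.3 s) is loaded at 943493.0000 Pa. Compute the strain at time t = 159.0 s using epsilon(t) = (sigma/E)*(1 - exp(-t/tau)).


epsilon(t) = (sigma/E) * (1 - exp(-t/tau))
sigma/E = 943493.0000 / 8.2114e+07 = 0.0115
exp(-t/tau) = exp(-159.0 / 51.3) = 0.0451
epsilon = 0.0115 * (1 - 0.0451)
epsilon = 0.0110


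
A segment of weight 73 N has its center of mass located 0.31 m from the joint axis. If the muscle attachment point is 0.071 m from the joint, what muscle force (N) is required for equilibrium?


F_muscle = W * d_load / d_muscle
F_muscle = 73 * 0.31 / 0.071
Numerator = 22.6300
F_muscle = 318.7324


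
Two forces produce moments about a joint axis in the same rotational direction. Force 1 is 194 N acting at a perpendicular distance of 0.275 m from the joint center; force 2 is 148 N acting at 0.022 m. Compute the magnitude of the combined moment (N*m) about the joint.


M = F1 * d1 + F2 * d2
M = 194 * 0.275 + 148 * 0.022
M = 53.3500 + 3.2560
M = 56.6060


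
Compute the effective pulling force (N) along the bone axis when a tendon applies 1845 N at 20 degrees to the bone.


F_eff = F_tendon * cos(theta)
theta = 20 deg = 0.3491 rad
cos(theta) = 0.9397
F_eff = 1845 * 0.9397
F_eff = 1733.7329


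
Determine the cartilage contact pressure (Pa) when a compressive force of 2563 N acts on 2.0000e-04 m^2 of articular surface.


P = F / A
P = 2563 / 2.0000e-04
P = 1.2815e+07


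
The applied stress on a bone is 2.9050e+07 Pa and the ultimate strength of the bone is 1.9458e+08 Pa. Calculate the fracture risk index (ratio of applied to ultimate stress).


FRI = applied / ultimate
FRI = 2.9050e+07 / 1.9458e+08
FRI = 0.1493


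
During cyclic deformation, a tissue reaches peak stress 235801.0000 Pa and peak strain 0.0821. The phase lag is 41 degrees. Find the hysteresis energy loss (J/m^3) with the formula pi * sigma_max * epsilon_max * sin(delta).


E_loss = pi * sigma_max * epsilon_max * sin(delta)
delta = 41 deg = 0.7156 rad
sin(delta) = 0.6561
E_loss = pi * 235801.0000 * 0.0821 * 0.6561
E_loss = 39900.7987


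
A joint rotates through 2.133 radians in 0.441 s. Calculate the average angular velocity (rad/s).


omega = delta_theta / delta_t
omega = 2.133 / 0.441
omega = 4.8367


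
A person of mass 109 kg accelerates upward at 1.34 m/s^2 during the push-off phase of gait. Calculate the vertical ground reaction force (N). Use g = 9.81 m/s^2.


GRF = m * (g + a)
GRF = 109 * (9.81 + 1.34)
GRF = 109 * 11.1500
GRF = 1215.3500


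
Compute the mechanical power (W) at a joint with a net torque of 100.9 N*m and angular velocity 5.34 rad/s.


P = M * omega
P = 100.9 * 5.34
P = 538.8060


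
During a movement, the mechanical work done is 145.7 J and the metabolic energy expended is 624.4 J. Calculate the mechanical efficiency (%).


eta = (W_mech / E_meta) * 100
eta = (145.7 / 624.4) * 100
ratio = 0.2333
eta = 23.3344


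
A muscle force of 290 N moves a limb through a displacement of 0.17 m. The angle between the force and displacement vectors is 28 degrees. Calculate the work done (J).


W = F * d * cos(theta)
theta = 28 deg = 0.4887 rad
cos(theta) = 0.8829
W = 290 * 0.17 * 0.8829
W = 43.5293
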